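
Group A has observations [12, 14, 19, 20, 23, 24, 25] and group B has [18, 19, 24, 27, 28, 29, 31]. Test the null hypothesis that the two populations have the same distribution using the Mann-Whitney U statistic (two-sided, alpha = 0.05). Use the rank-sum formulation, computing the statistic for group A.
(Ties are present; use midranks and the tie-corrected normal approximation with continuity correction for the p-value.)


Step 1: Combine and sort all 14 observations; assign midranks.
sorted (value, group): (12,X), (14,X), (18,Y), (19,X), (19,Y), (20,X), (23,X), (24,X), (24,Y), (25,X), (27,Y), (28,Y), (29,Y), (31,Y)
ranks: 12->1, 14->2, 18->3, 19->4.5, 19->4.5, 20->6, 23->7, 24->8.5, 24->8.5, 25->10, 27->11, 28->12, 29->13, 31->14
Step 2: Rank sum for X: R1 = 1 + 2 + 4.5 + 6 + 7 + 8.5 + 10 = 39.
Step 3: U_X = R1 - n1(n1+1)/2 = 39 - 7*8/2 = 39 - 28 = 11.
       U_Y = n1*n2 - U_X = 49 - 11 = 38.
Step 4: Ties are present, so use the tie-corrected normal approximation (with continuity correction) for the p-value.
Step 5: p-value = 0.095964; compare to alpha = 0.05. fail to reject H0.

U_X = 11, p = 0.095964, fail to reject H0 at alpha = 0.05.


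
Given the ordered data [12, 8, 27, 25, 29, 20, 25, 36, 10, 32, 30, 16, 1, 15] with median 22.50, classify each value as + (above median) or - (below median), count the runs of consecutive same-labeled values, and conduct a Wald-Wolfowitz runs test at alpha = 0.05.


Step 1: Compute median = 22.50; label A = above, B = below.
Labels in order: BBAAABAABAABBB  (n_A = 7, n_B = 7)
Step 2: Count runs R = 7.
Step 3: Under H0 (random ordering), E[R] = 2*n_A*n_B/(n_A+n_B) + 1 = 2*7*7/14 + 1 = 8.0000.
        Var[R] = 2*n_A*n_B*(2*n_A*n_B - n_A - n_B) / ((n_A+n_B)^2 * (n_A+n_B-1)) = 8232/2548 = 3.2308.
        SD[R] = 1.7974.
Step 4: Continuity-corrected z = (R + 0.5 - E[R]) / SD[R] = (7 + 0.5 - 8.0000) / 1.7974 = -0.2782.
Step 5: Two-sided p-value via normal approximation = 2*(1 - Phi(|z|)) = 0.780879.
Step 6: alpha = 0.05. fail to reject H0.

R = 7, z = -0.2782, p = 0.780879, fail to reject H0.


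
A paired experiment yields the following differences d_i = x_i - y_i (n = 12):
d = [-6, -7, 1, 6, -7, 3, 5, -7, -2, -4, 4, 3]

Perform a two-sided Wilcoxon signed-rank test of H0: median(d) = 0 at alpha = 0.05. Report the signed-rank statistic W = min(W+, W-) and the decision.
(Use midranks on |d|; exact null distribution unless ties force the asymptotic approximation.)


Step 1: Drop any zero differences (none here) and take |d_i|.
|d| = [6, 7, 1, 6, 7, 3, 5, 7, 2, 4, 4, 3]
Step 2: Midrank |d_i| (ties get averaged ranks).
ranks: |6|->8.5, |7|->11, |1|->1, |6|->8.5, |7|->11, |3|->3.5, |5|->7, |7|->11, |2|->2, |4|->5.5, |4|->5.5, |3|->3.5
Step 3: Attach original signs; sum ranks with positive sign and with negative sign.
W+ = 1 + 8.5 + 3.5 + 7 + 5.5 + 3.5 = 29
W- = 8.5 + 11 + 11 + 11 + 2 + 5.5 = 49
(Check: W+ + W- = 78 should equal n(n+1)/2 = 78.)
Step 4: Test statistic W = min(W+, W-) = 29.
Step 5: Ties in |d|, so use the tie-corrected normal approximation.
        E[W] = n(n+1)/4 = 12*13/4 = 39.
        Tie groups: |d|=3 (t=2), |d|=4 (t=2), |d|=6 (t=2), |d|=7 (t=3); sum(t^3 - t) = 42.
        Var[W] = n(n+1)(2n+1)/24 - sum(t^3-t)/48 = 3900/24 - 42/48 = 161.625.
        z = (W - E[W]) / sqrt(Var[W]) = (29 - 39) / 12.7132 = -0.7866.
        Two-sided p = 2*Phi(z) = 0.431525.
Step 6: alpha = 0.05. fail to reject H0.

W+ = 29, W- = 49, W = min = 29, p = 0.431525, fail to reject H0.


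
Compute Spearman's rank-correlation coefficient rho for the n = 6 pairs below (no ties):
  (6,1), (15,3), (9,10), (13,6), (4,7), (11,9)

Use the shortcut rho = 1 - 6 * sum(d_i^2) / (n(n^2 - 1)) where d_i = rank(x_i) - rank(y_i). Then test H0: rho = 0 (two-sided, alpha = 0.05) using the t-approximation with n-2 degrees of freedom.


Step 1: Rank x and y separately (midranks; no ties here).
rank(x): 6->2, 15->6, 9->3, 13->5, 4->1, 11->4
rank(y): 1->1, 3->2, 10->6, 6->3, 7->4, 9->5
Step 2: d_i = R_x(i) - R_y(i); compute d_i^2.
  (2-1)^2=1, (6-2)^2=16, (3-6)^2=9, (5-3)^2=4, (1-4)^2=9, (4-5)^2=1
sum(d^2) = 40.
Step 3: rho = 1 - 6*40 / (6*(6^2 - 1)) = 1 - 240/210 = -0.142857.
Step 4: Under H0, t = rho * sqrt((n-2)/(1-rho^2)) = -0.2887 ~ t(4).
Step 5: Two-sided p-value from the t-distribution with 4 df = 0.787172.
Step 6: alpha = 0.05. fail to reject H0.

rho = -0.1429, p = 0.787172, fail to reject H0 at alpha = 0.05.


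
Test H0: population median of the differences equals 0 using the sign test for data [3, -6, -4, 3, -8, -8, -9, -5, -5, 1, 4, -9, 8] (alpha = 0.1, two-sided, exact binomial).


Step 1: Discard zero differences. Original n = 13; n_eff = number of nonzero differences = 13.
Nonzero differences (with sign): +3, -6, -4, +3, -8, -8, -9, -5, -5, +1, +4, -9, +8
Step 2: Count signs: positive = 5, negative = 8.
Step 3: Under H0: P(positive) = 0.5, so the number of positives S ~ Bin(13, 0.5).
Step 4: Two-sided exact p-value = sum of Bin(13,0.5) probabilities at or below the observed probability = 0.581055.
Step 5: alpha = 0.1. fail to reject H0.

n_eff = 13, pos = 5, neg = 8, p = 0.581055, fail to reject H0.


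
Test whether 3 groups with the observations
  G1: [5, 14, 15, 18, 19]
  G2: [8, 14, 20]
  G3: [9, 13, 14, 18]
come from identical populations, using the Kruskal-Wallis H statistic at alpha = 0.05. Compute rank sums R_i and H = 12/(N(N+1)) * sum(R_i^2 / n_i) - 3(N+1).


Step 1: Combine all N = 12 observations and assign midranks.
sorted (value, group, rank): (5,G1,1), (8,G2,2), (9,G3,3), (13,G3,4), (14,G1,6), (14,G2,6), (14,G3,6), (15,G1,8), (18,G1,9.5), (18,G3,9.5), (19,G1,11), (20,G2,12)
Step 2: Sum ranks within each group.
R_1 = 35.5 (n_1 = 5)
R_2 = 20 (n_2 = 3)
R_3 = 22.5 (n_3 = 4)
Step 3: H = 12/(N(N+1)) * sum(R_i^2/n_i) - 3(N+1)
     = 12/(12*13) * (35.5^2/5 + 20^2/3 + 22.5^2/4) - 3*13
     = 0.076923 * 511.946 - 39
     = 0.380449.
Step 4: Ties present; correction factor C = 1 - 30/(12^3 - 12) = 0.982517. Corrected H = 0.380449 / 0.982517 = 0.387218.
Step 5: Under H0, H ~ chi^2(2); p-value = 0.823980.
Step 6: alpha = 0.05. fail to reject H0.

H = 0.3872, df = 2, p = 0.823980, fail to reject H0.


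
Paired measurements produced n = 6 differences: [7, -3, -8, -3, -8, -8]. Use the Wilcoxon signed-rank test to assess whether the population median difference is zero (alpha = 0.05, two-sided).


Step 1: Drop any zero differences (none here) and take |d_i|.
|d| = [7, 3, 8, 3, 8, 8]
Step 2: Midrank |d_i| (ties get averaged ranks).
ranks: |7|->3, |3|->1.5, |8|->5, |3|->1.5, |8|->5, |8|->5
Step 3: Attach original signs; sum ranks with positive sign and with negative sign.
W+ = 3 = 3
W- = 1.5 + 5 + 1.5 + 5 + 5 = 18
(Check: W+ + W- = 21 should equal n(n+1)/2 = 21.)
Step 4: Test statistic W = min(W+, W-) = 3.
Step 5: Ties in |d|, so use the tie-corrected normal approximation.
        E[W] = n(n+1)/4 = 6*7/4 = 10.5.
        Tie groups: |d|=3 (t=2), |d|=8 (t=3); sum(t^3 - t) = 30.
        Var[W] = n(n+1)(2n+1)/24 - sum(t^3-t)/48 = 546/24 - 30/48 = 22.125.
        z = (W - E[W]) / sqrt(Var[W]) = (3 - 10.5) / 4.7037 = -1.5945.
        Two-sided p = 2*Phi(z) = 0.110828.
Step 6: alpha = 0.05. fail to reject H0.

W+ = 3, W- = 18, W = min = 3, p = 0.110828, fail to reject H0.


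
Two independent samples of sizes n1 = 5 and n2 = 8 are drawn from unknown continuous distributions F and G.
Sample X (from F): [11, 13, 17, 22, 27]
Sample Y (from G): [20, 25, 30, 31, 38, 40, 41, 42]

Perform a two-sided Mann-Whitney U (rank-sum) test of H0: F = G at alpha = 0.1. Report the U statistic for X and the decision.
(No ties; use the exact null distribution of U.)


Step 1: Combine and sort all 13 observations; assign midranks.
sorted (value, group): (11,X), (13,X), (17,X), (20,Y), (22,X), (25,Y), (27,X), (30,Y), (31,Y), (38,Y), (40,Y), (41,Y), (42,Y)
ranks: 11->1, 13->2, 17->3, 20->4, 22->5, 25->6, 27->7, 30->8, 31->9, 38->10, 40->11, 41->12, 42->13
Step 2: Rank sum for X: R1 = 1 + 2 + 3 + 5 + 7 = 18.
Step 3: U_X = R1 - n1(n1+1)/2 = 18 - 5*6/2 = 18 - 15 = 3.
       U_Y = n1*n2 - U_X = 40 - 3 = 37.
Step 4: No ties, so the exact null distribution of U (based on enumerating the C(13,5) = 1287 equally likely rank assignments) gives the two-sided p-value.
Step 5: p-value = 0.010878; compare to alpha = 0.1. reject H0.

U_X = 3, p = 0.010878, reject H0 at alpha = 0.1.


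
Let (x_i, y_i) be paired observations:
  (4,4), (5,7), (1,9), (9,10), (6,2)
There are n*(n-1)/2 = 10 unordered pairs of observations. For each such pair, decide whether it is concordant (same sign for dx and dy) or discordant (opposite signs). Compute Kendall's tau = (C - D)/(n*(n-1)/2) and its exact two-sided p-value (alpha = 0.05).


Step 1: Enumerate the 10 unordered pairs (i,j) with i<j and classify each by sign(x_j-x_i) * sign(y_j-y_i).
  (1,2):dx=+1,dy=+3->C; (1,3):dx=-3,dy=+5->D; (1,4):dx=+5,dy=+6->C; (1,5):dx=+2,dy=-2->D
  (2,3):dx=-4,dy=+2->D; (2,4):dx=+4,dy=+3->C; (2,5):dx=+1,dy=-5->D; (3,4):dx=+8,dy=+1->C
  (3,5):dx=+5,dy=-7->D; (4,5):dx=-3,dy=-8->C
Step 2: C = 5, D = 5, total pairs = 10.
Step 3: tau = (C - D)/(n(n-1)/2) = (5 - 5)/10 = 0.000000.
Step 4: Exact two-sided p-value (enumerate n! = 120 permutations of y under H0): p = 1.000000.
Step 5: alpha = 0.05. fail to reject H0.

tau_b = 0.0000 (C=5, D=5), p = 1.000000, fail to reject H0.


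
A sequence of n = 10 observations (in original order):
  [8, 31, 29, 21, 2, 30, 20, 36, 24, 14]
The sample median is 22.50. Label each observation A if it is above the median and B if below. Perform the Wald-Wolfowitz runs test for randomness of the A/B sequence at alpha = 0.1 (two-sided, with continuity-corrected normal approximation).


Step 1: Compute median = 22.50; label A = above, B = below.
Labels in order: BAABBABAAB  (n_A = 5, n_B = 5)
Step 2: Count runs R = 7.
Step 3: Under H0 (random ordering), E[R] = 2*n_A*n_B/(n_A+n_B) + 1 = 2*5*5/10 + 1 = 6.0000.
        Var[R] = 2*n_A*n_B*(2*n_A*n_B - n_A - n_B) / ((n_A+n_B)^2 * (n_A+n_B-1)) = 2000/900 = 2.2222.
        SD[R] = 1.4907.
Step 4: Continuity-corrected z = (R - 0.5 - E[R]) / SD[R] = (7 - 0.5 - 6.0000) / 1.4907 = 0.3354.
Step 5: Two-sided p-value via normal approximation = 2*(1 - Phi(|z|)) = 0.737316.
Step 6: alpha = 0.1. fail to reject H0.

R = 7, z = 0.3354, p = 0.737316, fail to reject H0.


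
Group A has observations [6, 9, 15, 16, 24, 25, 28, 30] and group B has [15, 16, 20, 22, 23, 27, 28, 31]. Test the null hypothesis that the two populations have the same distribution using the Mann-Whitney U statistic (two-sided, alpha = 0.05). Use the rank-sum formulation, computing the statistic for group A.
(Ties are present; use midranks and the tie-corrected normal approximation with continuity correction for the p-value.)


Step 1: Combine and sort all 16 observations; assign midranks.
sorted (value, group): (6,X), (9,X), (15,X), (15,Y), (16,X), (16,Y), (20,Y), (22,Y), (23,Y), (24,X), (25,X), (27,Y), (28,X), (28,Y), (30,X), (31,Y)
ranks: 6->1, 9->2, 15->3.5, 15->3.5, 16->5.5, 16->5.5, 20->7, 22->8, 23->9, 24->10, 25->11, 27->12, 28->13.5, 28->13.5, 30->15, 31->16
Step 2: Rank sum for X: R1 = 1 + 2 + 3.5 + 5.5 + 10 + 11 + 13.5 + 15 = 61.5.
Step 3: U_X = R1 - n1(n1+1)/2 = 61.5 - 8*9/2 = 61.5 - 36 = 25.5.
       U_Y = n1*n2 - U_X = 64 - 25.5 = 38.5.
Step 4: Ties are present, so use the tie-corrected normal approximation (with continuity correction) for the p-value.
Step 5: p-value = 0.527700; compare to alpha = 0.05. fail to reject H0.

U_X = 25.5, p = 0.527700, fail to reject H0 at alpha = 0.05.


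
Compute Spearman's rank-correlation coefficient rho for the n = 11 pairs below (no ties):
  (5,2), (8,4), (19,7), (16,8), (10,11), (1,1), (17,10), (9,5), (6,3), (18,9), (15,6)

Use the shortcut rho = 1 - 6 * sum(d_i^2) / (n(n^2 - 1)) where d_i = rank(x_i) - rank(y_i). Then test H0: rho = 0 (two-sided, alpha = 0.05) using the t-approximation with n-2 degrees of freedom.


Step 1: Rank x and y separately (midranks; no ties here).
rank(x): 5->2, 8->4, 19->11, 16->8, 10->6, 1->1, 17->9, 9->5, 6->3, 18->10, 15->7
rank(y): 2->2, 4->4, 7->7, 8->8, 11->11, 1->1, 10->10, 5->5, 3->3, 9->9, 6->6
Step 2: d_i = R_x(i) - R_y(i); compute d_i^2.
  (2-2)^2=0, (4-4)^2=0, (11-7)^2=16, (8-8)^2=0, (6-11)^2=25, (1-1)^2=0, (9-10)^2=1, (5-5)^2=0, (3-3)^2=0, (10-9)^2=1, (7-6)^2=1
sum(d^2) = 44.
Step 3: rho = 1 - 6*44 / (11*(11^2 - 1)) = 1 - 264/1320 = 0.800000.
Step 4: Under H0, t = rho * sqrt((n-2)/(1-rho^2)) = 4.0000 ~ t(9).
Step 5: Two-sided p-value from the t-distribution with 9 df = 0.003110.
Step 6: alpha = 0.05. reject H0.

rho = 0.8000, p = 0.003110, reject H0 at alpha = 0.05.


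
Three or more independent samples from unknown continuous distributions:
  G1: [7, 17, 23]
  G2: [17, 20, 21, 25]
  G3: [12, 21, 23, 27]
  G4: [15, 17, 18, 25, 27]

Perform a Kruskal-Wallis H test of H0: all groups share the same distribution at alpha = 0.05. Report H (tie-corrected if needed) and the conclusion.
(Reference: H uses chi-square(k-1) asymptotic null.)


Step 1: Combine all N = 16 observations and assign midranks.
sorted (value, group, rank): (7,G1,1), (12,G3,2), (15,G4,3), (17,G1,5), (17,G2,5), (17,G4,5), (18,G4,7), (20,G2,8), (21,G2,9.5), (21,G3,9.5), (23,G1,11.5), (23,G3,11.5), (25,G2,13.5), (25,G4,13.5), (27,G3,15.5), (27,G4,15.5)
Step 2: Sum ranks within each group.
R_1 = 17.5 (n_1 = 3)
R_2 = 36 (n_2 = 4)
R_3 = 38.5 (n_3 = 4)
R_4 = 44 (n_4 = 5)
Step 3: H = 12/(N(N+1)) * sum(R_i^2/n_i) - 3(N+1)
     = 12/(16*17) * (17.5^2/3 + 36^2/4 + 38.5^2/4 + 44^2/5) - 3*17
     = 0.044118 * 1183.85 - 51
     = 1.228493.
Step 4: Ties present; correction factor C = 1 - 48/(16^3 - 16) = 0.988235. Corrected H = 1.228493 / 0.988235 = 1.243118.
Step 5: Under H0, H ~ chi^2(3); p-value = 0.742683.
Step 6: alpha = 0.05. fail to reject H0.

H = 1.2431, df = 3, p = 0.742683, fail to reject H0.


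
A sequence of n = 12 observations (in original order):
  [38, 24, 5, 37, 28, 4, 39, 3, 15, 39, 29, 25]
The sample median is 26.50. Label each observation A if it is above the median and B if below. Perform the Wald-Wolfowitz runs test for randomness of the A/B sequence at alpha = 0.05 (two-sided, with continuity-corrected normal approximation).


Step 1: Compute median = 26.50; label A = above, B = below.
Labels in order: ABBAABABBAAB  (n_A = 6, n_B = 6)
Step 2: Count runs R = 8.
Step 3: Under H0 (random ordering), E[R] = 2*n_A*n_B/(n_A+n_B) + 1 = 2*6*6/12 + 1 = 7.0000.
        Var[R] = 2*n_A*n_B*(2*n_A*n_B - n_A - n_B) / ((n_A+n_B)^2 * (n_A+n_B-1)) = 4320/1584 = 2.7273.
        SD[R] = 1.6514.
Step 4: Continuity-corrected z = (R - 0.5 - E[R]) / SD[R] = (8 - 0.5 - 7.0000) / 1.6514 = 0.3028.
Step 5: Two-sided p-value via normal approximation = 2*(1 - Phi(|z|)) = 0.762069.
Step 6: alpha = 0.05. fail to reject H0.

R = 8, z = 0.3028, p = 0.762069, fail to reject H0.


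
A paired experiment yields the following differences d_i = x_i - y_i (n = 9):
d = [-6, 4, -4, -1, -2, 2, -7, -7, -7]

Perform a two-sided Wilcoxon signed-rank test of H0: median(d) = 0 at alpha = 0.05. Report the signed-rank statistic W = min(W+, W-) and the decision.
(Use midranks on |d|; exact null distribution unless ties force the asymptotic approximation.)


Step 1: Drop any zero differences (none here) and take |d_i|.
|d| = [6, 4, 4, 1, 2, 2, 7, 7, 7]
Step 2: Midrank |d_i| (ties get averaged ranks).
ranks: |6|->6, |4|->4.5, |4|->4.5, |1|->1, |2|->2.5, |2|->2.5, |7|->8, |7|->8, |7|->8
Step 3: Attach original signs; sum ranks with positive sign and with negative sign.
W+ = 4.5 + 2.5 = 7
W- = 6 + 4.5 + 1 + 2.5 + 8 + 8 + 8 = 38
(Check: W+ + W- = 45 should equal n(n+1)/2 = 45.)
Step 4: Test statistic W = min(W+, W-) = 7.
Step 5: Ties in |d|, so use the tie-corrected normal approximation.
        E[W] = n(n+1)/4 = 9*10/4 = 22.5.
        Tie groups: |d|=2 (t=2), |d|=4 (t=2), |d|=7 (t=3); sum(t^3 - t) = 36.
        Var[W] = n(n+1)(2n+1)/24 - sum(t^3-t)/48 = 1710/24 - 36/48 = 70.5.
        z = (W - E[W]) / sqrt(Var[W]) = (7 - 22.5) / 8.3964 = -1.8460.
        Two-sided p = 2*Phi(z) = 0.064889.
Step 6: alpha = 0.05. fail to reject H0.

W+ = 7, W- = 38, W = min = 7, p = 0.064889, fail to reject H0.


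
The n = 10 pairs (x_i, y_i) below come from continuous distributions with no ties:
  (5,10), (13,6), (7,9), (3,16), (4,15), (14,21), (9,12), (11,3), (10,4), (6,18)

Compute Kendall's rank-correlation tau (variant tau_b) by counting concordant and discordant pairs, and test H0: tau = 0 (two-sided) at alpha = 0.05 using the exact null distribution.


Step 1: Enumerate the 45 unordered pairs (i,j) with i<j and classify each by sign(x_j-x_i) * sign(y_j-y_i).
  (1,2):dx=+8,dy=-4->D; (1,3):dx=+2,dy=-1->D; (1,4):dx=-2,dy=+6->D; (1,5):dx=-1,dy=+5->D
  (1,6):dx=+9,dy=+11->C; (1,7):dx=+4,dy=+2->C; (1,8):dx=+6,dy=-7->D; (1,9):dx=+5,dy=-6->D
  (1,10):dx=+1,dy=+8->C; (2,3):dx=-6,dy=+3->D; (2,4):dx=-10,dy=+10->D; (2,5):dx=-9,dy=+9->D
  (2,6):dx=+1,dy=+15->C; (2,7):dx=-4,dy=+6->D; (2,8):dx=-2,dy=-3->C; (2,9):dx=-3,dy=-2->C
  (2,10):dx=-7,dy=+12->D; (3,4):dx=-4,dy=+7->D; (3,5):dx=-3,dy=+6->D; (3,6):dx=+7,dy=+12->C
  (3,7):dx=+2,dy=+3->C; (3,8):dx=+4,dy=-6->D; (3,9):dx=+3,dy=-5->D; (3,10):dx=-1,dy=+9->D
  (4,5):dx=+1,dy=-1->D; (4,6):dx=+11,dy=+5->C; (4,7):dx=+6,dy=-4->D; (4,8):dx=+8,dy=-13->D
  (4,9):dx=+7,dy=-12->D; (4,10):dx=+3,dy=+2->C; (5,6):dx=+10,dy=+6->C; (5,7):dx=+5,dy=-3->D
  (5,8):dx=+7,dy=-12->D; (5,9):dx=+6,dy=-11->D; (5,10):dx=+2,dy=+3->C; (6,7):dx=-5,dy=-9->C
  (6,8):dx=-3,dy=-18->C; (6,9):dx=-4,dy=-17->C; (6,10):dx=-8,dy=-3->C; (7,8):dx=+2,dy=-9->D
  (7,9):dx=+1,dy=-8->D; (7,10):dx=-3,dy=+6->D; (8,9):dx=-1,dy=+1->D; (8,10):dx=-5,dy=+15->D
  (9,10):dx=-4,dy=+14->D
Step 2: C = 16, D = 29, total pairs = 45.
Step 3: tau = (C - D)/(n(n-1)/2) = (16 - 29)/45 = -0.288889.
Step 4: Exact two-sided p-value (enumerate n! = 3628800 permutations of y under H0): p = 0.291248.
Step 5: alpha = 0.05. fail to reject H0.

tau_b = -0.2889 (C=16, D=29), p = 0.291248, fail to reject H0.


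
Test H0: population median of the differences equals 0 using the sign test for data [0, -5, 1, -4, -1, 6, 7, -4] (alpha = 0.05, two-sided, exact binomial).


Step 1: Discard zero differences. Original n = 8; n_eff = number of nonzero differences = 7.
Nonzero differences (with sign): -5, +1, -4, -1, +6, +7, -4
Step 2: Count signs: positive = 3, negative = 4.
Step 3: Under H0: P(positive) = 0.5, so the number of positives S ~ Bin(7, 0.5).
Step 4: Two-sided exact p-value = sum of Bin(7,0.5) probabilities at or below the observed probability = 1.000000.
Step 5: alpha = 0.05. fail to reject H0.

n_eff = 7, pos = 3, neg = 4, p = 1.000000, fail to reject H0.


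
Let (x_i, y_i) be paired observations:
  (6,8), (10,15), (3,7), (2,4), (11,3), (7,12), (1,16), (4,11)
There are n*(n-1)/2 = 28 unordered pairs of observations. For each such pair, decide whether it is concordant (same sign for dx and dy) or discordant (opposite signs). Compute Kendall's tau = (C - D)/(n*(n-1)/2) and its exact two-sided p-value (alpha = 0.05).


Step 1: Enumerate the 28 unordered pairs (i,j) with i<j and classify each by sign(x_j-x_i) * sign(y_j-y_i).
  (1,2):dx=+4,dy=+7->C; (1,3):dx=-3,dy=-1->C; (1,4):dx=-4,dy=-4->C; (1,5):dx=+5,dy=-5->D
  (1,6):dx=+1,dy=+4->C; (1,7):dx=-5,dy=+8->D; (1,8):dx=-2,dy=+3->D; (2,3):dx=-7,dy=-8->C
  (2,4):dx=-8,dy=-11->C; (2,5):dx=+1,dy=-12->D; (2,6):dx=-3,dy=-3->C; (2,7):dx=-9,dy=+1->D
  (2,8):dx=-6,dy=-4->C; (3,4):dx=-1,dy=-3->C; (3,5):dx=+8,dy=-4->D; (3,6):dx=+4,dy=+5->C
  (3,7):dx=-2,dy=+9->D; (3,8):dx=+1,dy=+4->C; (4,5):dx=+9,dy=-1->D; (4,6):dx=+5,dy=+8->C
  (4,7):dx=-1,dy=+12->D; (4,8):dx=+2,dy=+7->C; (5,6):dx=-4,dy=+9->D; (5,7):dx=-10,dy=+13->D
  (5,8):dx=-7,dy=+8->D; (6,7):dx=-6,dy=+4->D; (6,8):dx=-3,dy=-1->C; (7,8):dx=+3,dy=-5->D
Step 2: C = 14, D = 14, total pairs = 28.
Step 3: tau = (C - D)/(n(n-1)/2) = (14 - 14)/28 = 0.000000.
Step 4: Exact two-sided p-value (enumerate n! = 40320 permutations of y under H0): p = 1.000000.
Step 5: alpha = 0.05. fail to reject H0.

tau_b = 0.0000 (C=14, D=14), p = 1.000000, fail to reject H0.


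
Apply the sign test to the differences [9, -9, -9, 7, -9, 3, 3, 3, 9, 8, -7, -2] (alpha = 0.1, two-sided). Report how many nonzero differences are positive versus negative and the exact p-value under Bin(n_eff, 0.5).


Step 1: Discard zero differences. Original n = 12; n_eff = number of nonzero differences = 12.
Nonzero differences (with sign): +9, -9, -9, +7, -9, +3, +3, +3, +9, +8, -7, -2
Step 2: Count signs: positive = 7, negative = 5.
Step 3: Under H0: P(positive) = 0.5, so the number of positives S ~ Bin(12, 0.5).
Step 4: Two-sided exact p-value = sum of Bin(12,0.5) probabilities at or below the observed probability = 0.774414.
Step 5: alpha = 0.1. fail to reject H0.

n_eff = 12, pos = 7, neg = 5, p = 0.774414, fail to reject H0.


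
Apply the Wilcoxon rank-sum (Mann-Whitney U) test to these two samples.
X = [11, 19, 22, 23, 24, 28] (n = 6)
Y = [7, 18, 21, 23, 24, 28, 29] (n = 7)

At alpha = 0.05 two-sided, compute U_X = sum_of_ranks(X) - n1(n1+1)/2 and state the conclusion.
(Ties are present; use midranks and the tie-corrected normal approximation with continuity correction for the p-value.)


Step 1: Combine and sort all 13 observations; assign midranks.
sorted (value, group): (7,Y), (11,X), (18,Y), (19,X), (21,Y), (22,X), (23,X), (23,Y), (24,X), (24,Y), (28,X), (28,Y), (29,Y)
ranks: 7->1, 11->2, 18->3, 19->4, 21->5, 22->6, 23->7.5, 23->7.5, 24->9.5, 24->9.5, 28->11.5, 28->11.5, 29->13
Step 2: Rank sum for X: R1 = 2 + 4 + 6 + 7.5 + 9.5 + 11.5 = 40.5.
Step 3: U_X = R1 - n1(n1+1)/2 = 40.5 - 6*7/2 = 40.5 - 21 = 19.5.
       U_Y = n1*n2 - U_X = 42 - 19.5 = 22.5.
Step 4: Ties are present, so use the tie-corrected normal approximation (with continuity correction) for the p-value.
Step 5: p-value = 0.885935; compare to alpha = 0.05. fail to reject H0.

U_X = 19.5, p = 0.885935, fail to reject H0 at alpha = 0.05.


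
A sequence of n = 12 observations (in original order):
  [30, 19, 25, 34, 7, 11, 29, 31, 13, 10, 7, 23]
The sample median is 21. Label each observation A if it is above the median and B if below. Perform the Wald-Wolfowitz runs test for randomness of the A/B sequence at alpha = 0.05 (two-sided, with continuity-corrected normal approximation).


Step 1: Compute median = 21; label A = above, B = below.
Labels in order: ABAABBAABBBA  (n_A = 6, n_B = 6)
Step 2: Count runs R = 7.
Step 3: Under H0 (random ordering), E[R] = 2*n_A*n_B/(n_A+n_B) + 1 = 2*6*6/12 + 1 = 7.0000.
        Var[R] = 2*n_A*n_B*(2*n_A*n_B - n_A - n_B) / ((n_A+n_B)^2 * (n_A+n_B-1)) = 4320/1584 = 2.7273.
        SD[R] = 1.6514.
Step 4: R = E[R], so z = 0 with no continuity correction.
Step 5: Two-sided p-value via normal approximation = 2*(1 - Phi(|z|)) = 1.000000.
Step 6: alpha = 0.05. fail to reject H0.

R = 7, z = 0.0000, p = 1.000000, fail to reject H0.


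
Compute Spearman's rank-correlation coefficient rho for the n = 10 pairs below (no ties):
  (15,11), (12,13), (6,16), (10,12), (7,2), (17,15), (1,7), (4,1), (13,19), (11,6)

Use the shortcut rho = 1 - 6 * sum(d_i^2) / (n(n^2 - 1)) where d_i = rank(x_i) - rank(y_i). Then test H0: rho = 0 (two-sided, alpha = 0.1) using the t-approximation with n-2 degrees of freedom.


Step 1: Rank x and y separately (midranks; no ties here).
rank(x): 15->9, 12->7, 6->3, 10->5, 7->4, 17->10, 1->1, 4->2, 13->8, 11->6
rank(y): 11->5, 13->7, 16->9, 12->6, 2->2, 15->8, 7->4, 1->1, 19->10, 6->3
Step 2: d_i = R_x(i) - R_y(i); compute d_i^2.
  (9-5)^2=16, (7-7)^2=0, (3-9)^2=36, (5-6)^2=1, (4-2)^2=4, (10-8)^2=4, (1-4)^2=9, (2-1)^2=1, (8-10)^2=4, (6-3)^2=9
sum(d^2) = 84.
Step 3: rho = 1 - 6*84 / (10*(10^2 - 1)) = 1 - 504/990 = 0.490909.
Step 4: Under H0, t = rho * sqrt((n-2)/(1-rho^2)) = 1.5938 ~ t(8).
Step 5: Two-sided p-value from the t-distribution with 8 df = 0.149656.
Step 6: alpha = 0.1. fail to reject H0.

rho = 0.4909, p = 0.149656, fail to reject H0 at alpha = 0.1.


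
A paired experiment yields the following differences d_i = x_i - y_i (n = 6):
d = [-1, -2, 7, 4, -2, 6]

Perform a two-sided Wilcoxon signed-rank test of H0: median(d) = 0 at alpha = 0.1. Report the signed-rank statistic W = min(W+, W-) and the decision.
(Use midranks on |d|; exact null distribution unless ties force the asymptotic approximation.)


Step 1: Drop any zero differences (none here) and take |d_i|.
|d| = [1, 2, 7, 4, 2, 6]
Step 2: Midrank |d_i| (ties get averaged ranks).
ranks: |1|->1, |2|->2.5, |7|->6, |4|->4, |2|->2.5, |6|->5
Step 3: Attach original signs; sum ranks with positive sign and with negative sign.
W+ = 6 + 4 + 5 = 15
W- = 1 + 2.5 + 2.5 = 6
(Check: W+ + W- = 21 should equal n(n+1)/2 = 21.)
Step 4: Test statistic W = min(W+, W-) = 6.
Step 5: Ties in |d|, so use the tie-corrected normal approximation.
        E[W] = n(n+1)/4 = 6*7/4 = 10.5.
        Tie groups: |d|=2 (t=2); sum(t^3 - t) = 6.
        Var[W] = n(n+1)(2n+1)/24 - sum(t^3-t)/48 = 546/24 - 6/48 = 22.625.
        z = (W - E[W]) / sqrt(Var[W]) = (6 - 10.5) / 4.7566 = -0.9461.
        Two-sided p = 2*Phi(z) = 0.344118.
Step 6: alpha = 0.1. fail to reject H0.

W+ = 15, W- = 6, W = min = 6, p = 0.344118, fail to reject H0.


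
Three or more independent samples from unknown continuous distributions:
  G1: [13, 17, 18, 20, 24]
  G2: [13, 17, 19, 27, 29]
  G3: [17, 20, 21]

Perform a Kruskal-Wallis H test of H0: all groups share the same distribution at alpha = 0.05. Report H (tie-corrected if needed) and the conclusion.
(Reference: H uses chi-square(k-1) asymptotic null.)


Step 1: Combine all N = 13 observations and assign midranks.
sorted (value, group, rank): (13,G1,1.5), (13,G2,1.5), (17,G1,4), (17,G2,4), (17,G3,4), (18,G1,6), (19,G2,7), (20,G1,8.5), (20,G3,8.5), (21,G3,10), (24,G1,11), (27,G2,12), (29,G2,13)
Step 2: Sum ranks within each group.
R_1 = 31 (n_1 = 5)
R_2 = 37.5 (n_2 = 5)
R_3 = 22.5 (n_3 = 3)
Step 3: H = 12/(N(N+1)) * sum(R_i^2/n_i) - 3(N+1)
     = 12/(13*14) * (31^2/5 + 37.5^2/5 + 22.5^2/3) - 3*14
     = 0.065934 * 642.2 - 42
     = 0.342857.
Step 4: Ties present; correction factor C = 1 - 36/(13^3 - 13) = 0.983516. Corrected H = 0.342857 / 0.983516 = 0.348603.
Step 5: Under H0, H ~ chi^2(2); p-value = 0.840043.
Step 6: alpha = 0.05. fail to reject H0.

H = 0.3486, df = 2, p = 0.840043, fail to reject H0.


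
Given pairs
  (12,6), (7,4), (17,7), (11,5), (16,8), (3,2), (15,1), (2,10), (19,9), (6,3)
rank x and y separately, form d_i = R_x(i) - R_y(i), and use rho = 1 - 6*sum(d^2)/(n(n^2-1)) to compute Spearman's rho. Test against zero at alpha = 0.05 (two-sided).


Step 1: Rank x and y separately (midranks; no ties here).
rank(x): 12->6, 7->4, 17->9, 11->5, 16->8, 3->2, 15->7, 2->1, 19->10, 6->3
rank(y): 6->6, 4->4, 7->7, 5->5, 8->8, 2->2, 1->1, 10->10, 9->9, 3->3
Step 2: d_i = R_x(i) - R_y(i); compute d_i^2.
  (6-6)^2=0, (4-4)^2=0, (9-7)^2=4, (5-5)^2=0, (8-8)^2=0, (2-2)^2=0, (7-1)^2=36, (1-10)^2=81, (10-9)^2=1, (3-3)^2=0
sum(d^2) = 122.
Step 3: rho = 1 - 6*122 / (10*(10^2 - 1)) = 1 - 732/990 = 0.260606.
Step 4: Under H0, t = rho * sqrt((n-2)/(1-rho^2)) = 0.7635 ~ t(8).
Step 5: Two-sided p-value from the t-distribution with 8 df = 0.467089.
Step 6: alpha = 0.05. fail to reject H0.

rho = 0.2606, p = 0.467089, fail to reject H0 at alpha = 0.05.


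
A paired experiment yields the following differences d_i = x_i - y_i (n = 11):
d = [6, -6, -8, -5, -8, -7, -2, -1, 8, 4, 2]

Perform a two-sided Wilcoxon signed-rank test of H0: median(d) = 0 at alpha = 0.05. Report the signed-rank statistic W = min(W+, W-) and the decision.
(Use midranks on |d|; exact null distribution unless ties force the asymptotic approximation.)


Step 1: Drop any zero differences (none here) and take |d_i|.
|d| = [6, 6, 8, 5, 8, 7, 2, 1, 8, 4, 2]
Step 2: Midrank |d_i| (ties get averaged ranks).
ranks: |6|->6.5, |6|->6.5, |8|->10, |5|->5, |8|->10, |7|->8, |2|->2.5, |1|->1, |8|->10, |4|->4, |2|->2.5
Step 3: Attach original signs; sum ranks with positive sign and with negative sign.
W+ = 6.5 + 10 + 4 + 2.5 = 23
W- = 6.5 + 10 + 5 + 10 + 8 + 2.5 + 1 = 43
(Check: W+ + W- = 66 should equal n(n+1)/2 = 66.)
Step 4: Test statistic W = min(W+, W-) = 23.
Step 5: Ties in |d|, so use the tie-corrected normal approximation.
        E[W] = n(n+1)/4 = 11*12/4 = 33.
        Tie groups: |d|=2 (t=2), |d|=6 (t=2), |d|=8 (t=3); sum(t^3 - t) = 36.
        Var[W] = n(n+1)(2n+1)/24 - sum(t^3-t)/48 = 3036/24 - 36/48 = 125.75.
        z = (W - E[W]) / sqrt(Var[W]) = (23 - 33) / 11.2138 = -0.8918.
        Two-sided p = 2*Phi(z) = 0.372524.
Step 6: alpha = 0.05. fail to reject H0.

W+ = 23, W- = 43, W = min = 23, p = 0.372524, fail to reject H0.


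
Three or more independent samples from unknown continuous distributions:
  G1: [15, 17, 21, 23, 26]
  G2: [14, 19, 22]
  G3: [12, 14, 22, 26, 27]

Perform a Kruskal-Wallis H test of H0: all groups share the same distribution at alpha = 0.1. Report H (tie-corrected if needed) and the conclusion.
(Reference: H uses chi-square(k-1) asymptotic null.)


Step 1: Combine all N = 13 observations and assign midranks.
sorted (value, group, rank): (12,G3,1), (14,G2,2.5), (14,G3,2.5), (15,G1,4), (17,G1,5), (19,G2,6), (21,G1,7), (22,G2,8.5), (22,G3,8.5), (23,G1,10), (26,G1,11.5), (26,G3,11.5), (27,G3,13)
Step 2: Sum ranks within each group.
R_1 = 37.5 (n_1 = 5)
R_2 = 17 (n_2 = 3)
R_3 = 36.5 (n_3 = 5)
Step 3: H = 12/(N(N+1)) * sum(R_i^2/n_i) - 3(N+1)
     = 12/(13*14) * (37.5^2/5 + 17^2/3 + 36.5^2/5) - 3*14
     = 0.065934 * 644.033 - 42
     = 0.463736.
Step 4: Ties present; correction factor C = 1 - 18/(13^3 - 13) = 0.991758. Corrected H = 0.463736 / 0.991758 = 0.467590.
Step 5: Under H0, H ~ chi^2(2); p-value = 0.791524.
Step 6: alpha = 0.1. fail to reject H0.

H = 0.4676, df = 2, p = 0.791524, fail to reject H0.


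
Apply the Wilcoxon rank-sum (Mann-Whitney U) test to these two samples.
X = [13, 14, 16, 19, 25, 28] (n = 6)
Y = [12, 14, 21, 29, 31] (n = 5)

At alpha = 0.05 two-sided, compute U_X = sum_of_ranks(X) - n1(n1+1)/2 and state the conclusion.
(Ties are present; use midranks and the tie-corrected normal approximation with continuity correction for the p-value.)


Step 1: Combine and sort all 11 observations; assign midranks.
sorted (value, group): (12,Y), (13,X), (14,X), (14,Y), (16,X), (19,X), (21,Y), (25,X), (28,X), (29,Y), (31,Y)
ranks: 12->1, 13->2, 14->3.5, 14->3.5, 16->5, 19->6, 21->7, 25->8, 28->9, 29->10, 31->11
Step 2: Rank sum for X: R1 = 2 + 3.5 + 5 + 6 + 8 + 9 = 33.5.
Step 3: U_X = R1 - n1(n1+1)/2 = 33.5 - 6*7/2 = 33.5 - 21 = 12.5.
       U_Y = n1*n2 - U_X = 30 - 12.5 = 17.5.
Step 4: Ties are present, so use the tie-corrected normal approximation (with continuity correction) for the p-value.
Step 5: p-value = 0.714379; compare to alpha = 0.05. fail to reject H0.

U_X = 12.5, p = 0.714379, fail to reject H0 at alpha = 0.05.


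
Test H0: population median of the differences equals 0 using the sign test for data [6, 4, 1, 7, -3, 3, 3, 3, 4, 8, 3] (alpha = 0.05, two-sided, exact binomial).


Step 1: Discard zero differences. Original n = 11; n_eff = number of nonzero differences = 11.
Nonzero differences (with sign): +6, +4, +1, +7, -3, +3, +3, +3, +4, +8, +3
Step 2: Count signs: positive = 10, negative = 1.
Step 3: Under H0: P(positive) = 0.5, so the number of positives S ~ Bin(11, 0.5).
Step 4: Two-sided exact p-value = sum of Bin(11,0.5) probabilities at or below the observed probability = 0.011719.
Step 5: alpha = 0.05. reject H0.

n_eff = 11, pos = 10, neg = 1, p = 0.011719, reject H0.


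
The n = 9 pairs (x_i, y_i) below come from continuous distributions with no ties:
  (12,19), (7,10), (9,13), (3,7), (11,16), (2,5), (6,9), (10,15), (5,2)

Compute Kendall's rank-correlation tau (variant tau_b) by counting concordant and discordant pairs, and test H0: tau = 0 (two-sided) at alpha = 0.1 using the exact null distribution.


Step 1: Enumerate the 36 unordered pairs (i,j) with i<j and classify each by sign(x_j-x_i) * sign(y_j-y_i).
  (1,2):dx=-5,dy=-9->C; (1,3):dx=-3,dy=-6->C; (1,4):dx=-9,dy=-12->C; (1,5):dx=-1,dy=-3->C
  (1,6):dx=-10,dy=-14->C; (1,7):dx=-6,dy=-10->C; (1,8):dx=-2,dy=-4->C; (1,9):dx=-7,dy=-17->C
  (2,3):dx=+2,dy=+3->C; (2,4):dx=-4,dy=-3->C; (2,5):dx=+4,dy=+6->C; (2,6):dx=-5,dy=-5->C
  (2,7):dx=-1,dy=-1->C; (2,8):dx=+3,dy=+5->C; (2,9):dx=-2,dy=-8->C; (3,4):dx=-6,dy=-6->C
  (3,5):dx=+2,dy=+3->C; (3,6):dx=-7,dy=-8->C; (3,7):dx=-3,dy=-4->C; (3,8):dx=+1,dy=+2->C
  (3,9):dx=-4,dy=-11->C; (4,5):dx=+8,dy=+9->C; (4,6):dx=-1,dy=-2->C; (4,7):dx=+3,dy=+2->C
  (4,8):dx=+7,dy=+8->C; (4,9):dx=+2,dy=-5->D; (5,6):dx=-9,dy=-11->C; (5,7):dx=-5,dy=-7->C
  (5,8):dx=-1,dy=-1->C; (5,9):dx=-6,dy=-14->C; (6,7):dx=+4,dy=+4->C; (6,8):dx=+8,dy=+10->C
  (6,9):dx=+3,dy=-3->D; (7,8):dx=+4,dy=+6->C; (7,9):dx=-1,dy=-7->C; (8,9):dx=-5,dy=-13->C
Step 2: C = 34, D = 2, total pairs = 36.
Step 3: tau = (C - D)/(n(n-1)/2) = (34 - 2)/36 = 0.888889.
Step 4: Exact two-sided p-value (enumerate n! = 362880 permutations of y under H0): p = 0.000243.
Step 5: alpha = 0.1. reject H0.

tau_b = 0.8889 (C=34, D=2), p = 0.000243, reject H0.


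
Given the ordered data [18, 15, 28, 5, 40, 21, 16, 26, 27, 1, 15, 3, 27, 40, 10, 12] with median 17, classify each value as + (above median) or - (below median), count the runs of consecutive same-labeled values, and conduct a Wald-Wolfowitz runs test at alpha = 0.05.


Step 1: Compute median = 17; label A = above, B = below.
Labels in order: ABABAABAABBBAABB  (n_A = 8, n_B = 8)
Step 2: Count runs R = 10.
Step 3: Under H0 (random ordering), E[R] = 2*n_A*n_B/(n_A+n_B) + 1 = 2*8*8/16 + 1 = 9.0000.
        Var[R] = 2*n_A*n_B*(2*n_A*n_B - n_A - n_B) / ((n_A+n_B)^2 * (n_A+n_B-1)) = 14336/3840 = 3.7333.
        SD[R] = 1.9322.
Step 4: Continuity-corrected z = (R - 0.5 - E[R]) / SD[R] = (10 - 0.5 - 9.0000) / 1.9322 = 0.2588.
Step 5: Two-sided p-value via normal approximation = 2*(1 - Phi(|z|)) = 0.795809.
Step 6: alpha = 0.05. fail to reject H0.

R = 10, z = 0.2588, p = 0.795809, fail to reject H0.


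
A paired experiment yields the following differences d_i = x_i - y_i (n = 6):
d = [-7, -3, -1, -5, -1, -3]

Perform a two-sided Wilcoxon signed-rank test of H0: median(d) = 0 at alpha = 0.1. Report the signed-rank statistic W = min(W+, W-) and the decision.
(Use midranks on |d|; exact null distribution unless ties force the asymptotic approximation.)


Step 1: Drop any zero differences (none here) and take |d_i|.
|d| = [7, 3, 1, 5, 1, 3]
Step 2: Midrank |d_i| (ties get averaged ranks).
ranks: |7|->6, |3|->3.5, |1|->1.5, |5|->5, |1|->1.5, |3|->3.5
Step 3: Attach original signs; sum ranks with positive sign and with negative sign.
W+ = 0 = 0
W- = 6 + 3.5 + 1.5 + 5 + 1.5 + 3.5 = 21
(Check: W+ + W- = 21 should equal n(n+1)/2 = 21.)
Step 4: Test statistic W = min(W+, W-) = 0.
Step 5: Ties in |d|, so use the tie-corrected normal approximation.
        E[W] = n(n+1)/4 = 6*7/4 = 10.5.
        Tie groups: |d|=1 (t=2), |d|=3 (t=2); sum(t^3 - t) = 12.
        Var[W] = n(n+1)(2n+1)/24 - sum(t^3-t)/48 = 546/24 - 12/48 = 22.5.
        z = (W - E[W]) / sqrt(Var[W]) = (0 - 10.5) / 4.7434 = -2.2136.
        Two-sided p = 2*Phi(z) = 0.026857.
Step 6: alpha = 0.1. reject H0.

W+ = 0, W- = 21, W = min = 0, p = 0.026857, reject H0.


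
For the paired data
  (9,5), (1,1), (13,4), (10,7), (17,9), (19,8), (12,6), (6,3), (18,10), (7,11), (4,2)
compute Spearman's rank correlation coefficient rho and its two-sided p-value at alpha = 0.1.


Step 1: Rank x and y separately (midranks; no ties here).
rank(x): 9->5, 1->1, 13->8, 10->6, 17->9, 19->11, 12->7, 6->3, 18->10, 7->4, 4->2
rank(y): 5->5, 1->1, 4->4, 7->7, 9->9, 8->8, 6->6, 3->3, 10->10, 11->11, 2->2
Step 2: d_i = R_x(i) - R_y(i); compute d_i^2.
  (5-5)^2=0, (1-1)^2=0, (8-4)^2=16, (6-7)^2=1, (9-9)^2=0, (11-8)^2=9, (7-6)^2=1, (3-3)^2=0, (10-10)^2=0, (4-11)^2=49, (2-2)^2=0
sum(d^2) = 76.
Step 3: rho = 1 - 6*76 / (11*(11^2 - 1)) = 1 - 456/1320 = 0.654545.
Step 4: Under H0, t = rho * sqrt((n-2)/(1-rho^2)) = 2.5973 ~ t(9).
Step 5: Two-sided p-value from the t-distribution with 9 df = 0.028865.
Step 6: alpha = 0.1. reject H0.

rho = 0.6545, p = 0.028865, reject H0 at alpha = 0.1.


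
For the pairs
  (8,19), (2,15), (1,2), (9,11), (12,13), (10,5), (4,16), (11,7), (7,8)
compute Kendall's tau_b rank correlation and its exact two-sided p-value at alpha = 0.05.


Step 1: Enumerate the 36 unordered pairs (i,j) with i<j and classify each by sign(x_j-x_i) * sign(y_j-y_i).
  (1,2):dx=-6,dy=-4->C; (1,3):dx=-7,dy=-17->C; (1,4):dx=+1,dy=-8->D; (1,5):dx=+4,dy=-6->D
  (1,6):dx=+2,dy=-14->D; (1,7):dx=-4,dy=-3->C; (1,8):dx=+3,dy=-12->D; (1,9):dx=-1,dy=-11->C
  (2,3):dx=-1,dy=-13->C; (2,4):dx=+7,dy=-4->D; (2,5):dx=+10,dy=-2->D; (2,6):dx=+8,dy=-10->D
  (2,7):dx=+2,dy=+1->C; (2,8):dx=+9,dy=-8->D; (2,9):dx=+5,dy=-7->D; (3,4):dx=+8,dy=+9->C
  (3,5):dx=+11,dy=+11->C; (3,6):dx=+9,dy=+3->C; (3,7):dx=+3,dy=+14->C; (3,8):dx=+10,dy=+5->C
  (3,9):dx=+6,dy=+6->C; (4,5):dx=+3,dy=+2->C; (4,6):dx=+1,dy=-6->D; (4,7):dx=-5,dy=+5->D
  (4,8):dx=+2,dy=-4->D; (4,9):dx=-2,dy=-3->C; (5,6):dx=-2,dy=-8->C; (5,7):dx=-8,dy=+3->D
  (5,8):dx=-1,dy=-6->C; (5,9):dx=-5,dy=-5->C; (6,7):dx=-6,dy=+11->D; (6,8):dx=+1,dy=+2->C
  (6,9):dx=-3,dy=+3->D; (7,8):dx=+7,dy=-9->D; (7,9):dx=+3,dy=-8->D; (8,9):dx=-4,dy=+1->D
Step 2: C = 18, D = 18, total pairs = 36.
Step 3: tau = (C - D)/(n(n-1)/2) = (18 - 18)/36 = 0.000000.
Step 4: Exact two-sided p-value (enumerate n! = 362880 permutations of y under H0): p = 1.000000.
Step 5: alpha = 0.05. fail to reject H0.

tau_b = 0.0000 (C=18, D=18), p = 1.000000, fail to reject H0.


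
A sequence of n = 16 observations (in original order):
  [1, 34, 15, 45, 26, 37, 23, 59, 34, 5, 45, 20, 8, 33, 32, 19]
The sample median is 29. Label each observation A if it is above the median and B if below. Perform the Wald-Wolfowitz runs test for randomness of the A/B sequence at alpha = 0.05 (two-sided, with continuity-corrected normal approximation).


Step 1: Compute median = 29; label A = above, B = below.
Labels in order: BABABABAABABBAAB  (n_A = 8, n_B = 8)
Step 2: Count runs R = 13.
Step 3: Under H0 (random ordering), E[R] = 2*n_A*n_B/(n_A+n_B) + 1 = 2*8*8/16 + 1 = 9.0000.
        Var[R] = 2*n_A*n_B*(2*n_A*n_B - n_A - n_B) / ((n_A+n_B)^2 * (n_A+n_B-1)) = 14336/3840 = 3.7333.
        SD[R] = 1.9322.
Step 4: Continuity-corrected z = (R - 0.5 - E[R]) / SD[R] = (13 - 0.5 - 9.0000) / 1.9322 = 1.8114.
Step 5: Two-sided p-value via normal approximation = 2*(1 - Phi(|z|)) = 0.070076.
Step 6: alpha = 0.05. fail to reject H0.

R = 13, z = 1.8114, p = 0.070076, fail to reject H0.


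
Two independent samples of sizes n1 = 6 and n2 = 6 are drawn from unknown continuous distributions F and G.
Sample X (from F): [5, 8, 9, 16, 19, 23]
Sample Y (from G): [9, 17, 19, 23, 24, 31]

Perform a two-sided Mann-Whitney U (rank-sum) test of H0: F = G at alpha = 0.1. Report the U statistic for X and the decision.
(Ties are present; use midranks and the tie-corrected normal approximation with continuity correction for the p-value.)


Step 1: Combine and sort all 12 observations; assign midranks.
sorted (value, group): (5,X), (8,X), (9,X), (9,Y), (16,X), (17,Y), (19,X), (19,Y), (23,X), (23,Y), (24,Y), (31,Y)
ranks: 5->1, 8->2, 9->3.5, 9->3.5, 16->5, 17->6, 19->7.5, 19->7.5, 23->9.5, 23->9.5, 24->11, 31->12
Step 2: Rank sum for X: R1 = 1 + 2 + 3.5 + 5 + 7.5 + 9.5 = 28.5.
Step 3: U_X = R1 - n1(n1+1)/2 = 28.5 - 6*7/2 = 28.5 - 21 = 7.5.
       U_Y = n1*n2 - U_X = 36 - 7.5 = 28.5.
Step 4: Ties are present, so use the tie-corrected normal approximation (with continuity correction) for the p-value.
Step 5: p-value = 0.107453; compare to alpha = 0.1. fail to reject H0.

U_X = 7.5, p = 0.107453, fail to reject H0 at alpha = 0.1.


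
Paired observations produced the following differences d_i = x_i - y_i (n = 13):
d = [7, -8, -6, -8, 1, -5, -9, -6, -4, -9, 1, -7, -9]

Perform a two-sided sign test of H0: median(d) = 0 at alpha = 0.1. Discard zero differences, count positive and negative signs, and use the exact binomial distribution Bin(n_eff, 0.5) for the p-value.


Step 1: Discard zero differences. Original n = 13; n_eff = number of nonzero differences = 13.
Nonzero differences (with sign): +7, -8, -6, -8, +1, -5, -9, -6, -4, -9, +1, -7, -9
Step 2: Count signs: positive = 3, negative = 10.
Step 3: Under H0: P(positive) = 0.5, so the number of positives S ~ Bin(13, 0.5).
Step 4: Two-sided exact p-value = sum of Bin(13,0.5) probabilities at or below the observed probability = 0.092285.
Step 5: alpha = 0.1. reject H0.

n_eff = 13, pos = 3, neg = 10, p = 0.092285, reject H0.


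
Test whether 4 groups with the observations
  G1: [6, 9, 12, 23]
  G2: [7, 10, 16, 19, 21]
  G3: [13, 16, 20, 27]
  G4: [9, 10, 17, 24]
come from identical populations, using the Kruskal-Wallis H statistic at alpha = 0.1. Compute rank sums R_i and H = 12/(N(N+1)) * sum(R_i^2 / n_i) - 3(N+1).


Step 1: Combine all N = 17 observations and assign midranks.
sorted (value, group, rank): (6,G1,1), (7,G2,2), (9,G1,3.5), (9,G4,3.5), (10,G2,5.5), (10,G4,5.5), (12,G1,7), (13,G3,8), (16,G2,9.5), (16,G3,9.5), (17,G4,11), (19,G2,12), (20,G3,13), (21,G2,14), (23,G1,15), (24,G4,16), (27,G3,17)
Step 2: Sum ranks within each group.
R_1 = 26.5 (n_1 = 4)
R_2 = 43 (n_2 = 5)
R_3 = 47.5 (n_3 = 4)
R_4 = 36 (n_4 = 4)
Step 3: H = 12/(N(N+1)) * sum(R_i^2/n_i) - 3(N+1)
     = 12/(17*18) * (26.5^2/4 + 43^2/5 + 47.5^2/4 + 36^2/4) - 3*18
     = 0.039216 * 1433.42 - 54
     = 2.212745.
Step 4: Ties present; correction factor C = 1 - 18/(17^3 - 17) = 0.996324. Corrected H = 2.212745 / 0.996324 = 2.220910.
Step 5: Under H0, H ~ chi^2(3); p-value = 0.527841.
Step 6: alpha = 0.1. fail to reject H0.

H = 2.2209, df = 3, p = 0.527841, fail to reject H0.
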